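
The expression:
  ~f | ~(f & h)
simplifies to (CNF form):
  ~f | ~h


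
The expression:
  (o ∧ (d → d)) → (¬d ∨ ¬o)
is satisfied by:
  {o: False, d: False}
  {d: True, o: False}
  {o: True, d: False}


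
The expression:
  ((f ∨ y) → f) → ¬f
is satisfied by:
  {f: False}


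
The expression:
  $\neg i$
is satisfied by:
  {i: False}


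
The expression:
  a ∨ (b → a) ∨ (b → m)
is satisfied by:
  {a: True, m: True, b: False}
  {a: True, m: False, b: False}
  {m: True, a: False, b: False}
  {a: False, m: False, b: False}
  {a: True, b: True, m: True}
  {a: True, b: True, m: False}
  {b: True, m: True, a: False}


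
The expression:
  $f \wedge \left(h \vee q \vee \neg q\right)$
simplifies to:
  $f$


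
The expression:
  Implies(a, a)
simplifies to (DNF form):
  True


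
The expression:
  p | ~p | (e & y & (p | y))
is always true.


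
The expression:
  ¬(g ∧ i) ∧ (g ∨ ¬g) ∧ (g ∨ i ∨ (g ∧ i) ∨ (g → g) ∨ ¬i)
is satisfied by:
  {g: False, i: False}
  {i: True, g: False}
  {g: True, i: False}


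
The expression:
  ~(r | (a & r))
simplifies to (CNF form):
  ~r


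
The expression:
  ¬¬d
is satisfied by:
  {d: True}


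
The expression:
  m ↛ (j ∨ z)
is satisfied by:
  {m: True, j: False, z: False}


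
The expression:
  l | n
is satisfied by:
  {n: True, l: True}
  {n: True, l: False}
  {l: True, n: False}


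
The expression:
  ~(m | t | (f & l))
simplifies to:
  ~m & ~t & (~f | ~l)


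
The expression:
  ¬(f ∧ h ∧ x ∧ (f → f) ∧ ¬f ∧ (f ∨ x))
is always true.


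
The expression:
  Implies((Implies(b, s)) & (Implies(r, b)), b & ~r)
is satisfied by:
  {r: True, s: False, b: False}
  {r: True, b: True, s: False}
  {r: True, s: True, b: False}
  {b: True, s: False, r: False}
  {b: True, s: True, r: False}


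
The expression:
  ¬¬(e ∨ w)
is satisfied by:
  {e: True, w: True}
  {e: True, w: False}
  {w: True, e: False}


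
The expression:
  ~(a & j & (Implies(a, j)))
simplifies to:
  ~a | ~j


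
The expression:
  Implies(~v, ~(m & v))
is always true.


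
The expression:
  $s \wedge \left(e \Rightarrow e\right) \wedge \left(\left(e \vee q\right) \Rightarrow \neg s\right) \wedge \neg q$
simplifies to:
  $s \wedge \neg e \wedge \neg q$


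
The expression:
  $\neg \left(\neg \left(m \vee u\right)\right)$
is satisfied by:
  {m: True, u: True}
  {m: True, u: False}
  {u: True, m: False}


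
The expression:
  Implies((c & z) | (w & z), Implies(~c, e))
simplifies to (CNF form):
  c | e | ~w | ~z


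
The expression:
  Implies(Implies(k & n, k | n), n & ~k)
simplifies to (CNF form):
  n & ~k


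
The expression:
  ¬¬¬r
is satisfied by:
  {r: False}


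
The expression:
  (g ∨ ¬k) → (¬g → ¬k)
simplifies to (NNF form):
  True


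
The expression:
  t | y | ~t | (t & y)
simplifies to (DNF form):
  True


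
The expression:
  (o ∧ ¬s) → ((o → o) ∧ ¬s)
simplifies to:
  True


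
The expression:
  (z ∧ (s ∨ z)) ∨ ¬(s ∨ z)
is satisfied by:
  {z: True, s: False}
  {s: False, z: False}
  {s: True, z: True}


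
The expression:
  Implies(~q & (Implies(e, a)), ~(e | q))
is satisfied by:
  {q: True, e: False, a: False}
  {e: False, a: False, q: False}
  {a: True, q: True, e: False}
  {a: True, e: False, q: False}
  {q: True, e: True, a: False}
  {e: True, q: False, a: False}
  {a: True, e: True, q: True}


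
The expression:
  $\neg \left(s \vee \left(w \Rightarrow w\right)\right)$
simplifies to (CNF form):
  $\text{False}$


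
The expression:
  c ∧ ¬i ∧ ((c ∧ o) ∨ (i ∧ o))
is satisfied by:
  {c: True, o: True, i: False}


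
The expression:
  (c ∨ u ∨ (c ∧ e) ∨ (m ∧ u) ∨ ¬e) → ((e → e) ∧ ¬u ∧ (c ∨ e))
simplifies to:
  ¬u ∧ (c ∨ e)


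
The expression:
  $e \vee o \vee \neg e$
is always true.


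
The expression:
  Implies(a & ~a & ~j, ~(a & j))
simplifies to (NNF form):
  True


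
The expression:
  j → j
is always true.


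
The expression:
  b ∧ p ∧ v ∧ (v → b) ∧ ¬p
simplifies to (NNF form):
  False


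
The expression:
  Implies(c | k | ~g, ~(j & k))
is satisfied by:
  {k: False, j: False}
  {j: True, k: False}
  {k: True, j: False}


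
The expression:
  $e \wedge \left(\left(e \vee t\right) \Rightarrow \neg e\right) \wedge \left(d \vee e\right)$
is never true.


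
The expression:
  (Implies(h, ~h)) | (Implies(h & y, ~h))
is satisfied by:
  {h: False, y: False}
  {y: True, h: False}
  {h: True, y: False}


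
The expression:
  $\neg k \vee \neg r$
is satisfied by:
  {k: False, r: False}
  {r: True, k: False}
  {k: True, r: False}


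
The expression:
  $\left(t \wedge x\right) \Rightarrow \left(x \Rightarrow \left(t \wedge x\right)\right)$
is always true.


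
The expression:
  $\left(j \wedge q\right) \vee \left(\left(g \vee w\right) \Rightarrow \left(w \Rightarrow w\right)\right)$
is always true.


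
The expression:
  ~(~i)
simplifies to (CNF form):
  i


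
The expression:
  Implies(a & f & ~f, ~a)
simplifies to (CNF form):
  True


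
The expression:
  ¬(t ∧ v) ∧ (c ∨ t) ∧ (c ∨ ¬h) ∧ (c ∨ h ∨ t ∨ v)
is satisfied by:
  {c: True, v: False, t: False, h: False}
  {c: True, h: True, v: False, t: False}
  {c: True, t: True, v: False, h: False}
  {c: True, h: True, t: True, v: False}
  {c: True, v: True, t: False, h: False}
  {c: True, h: True, v: True, t: False}
  {t: True, h: False, v: False, c: False}


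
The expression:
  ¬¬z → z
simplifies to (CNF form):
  True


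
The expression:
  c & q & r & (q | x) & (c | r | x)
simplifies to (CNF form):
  c & q & r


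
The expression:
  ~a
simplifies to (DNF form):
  ~a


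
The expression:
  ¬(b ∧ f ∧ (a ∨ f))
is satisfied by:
  {b: False, f: False}
  {f: True, b: False}
  {b: True, f: False}


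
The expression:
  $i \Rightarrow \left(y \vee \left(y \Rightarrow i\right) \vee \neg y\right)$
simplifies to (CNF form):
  $\text{True}$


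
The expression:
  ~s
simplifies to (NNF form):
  ~s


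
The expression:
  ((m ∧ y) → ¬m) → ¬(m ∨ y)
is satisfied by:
  {m: False, y: False}
  {y: True, m: True}


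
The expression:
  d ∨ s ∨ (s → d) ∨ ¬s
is always true.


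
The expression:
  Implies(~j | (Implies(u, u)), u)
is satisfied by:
  {u: True}


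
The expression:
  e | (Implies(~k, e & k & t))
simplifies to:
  e | k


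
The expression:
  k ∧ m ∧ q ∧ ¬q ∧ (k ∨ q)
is never true.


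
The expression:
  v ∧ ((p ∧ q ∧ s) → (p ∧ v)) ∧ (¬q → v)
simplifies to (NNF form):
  v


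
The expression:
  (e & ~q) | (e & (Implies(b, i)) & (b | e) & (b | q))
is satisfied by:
  {i: True, e: True, q: False, b: False}
  {e: True, i: False, q: False, b: False}
  {i: True, b: True, e: True, q: False}
  {b: True, e: True, i: False, q: False}
  {i: True, q: True, e: True, b: False}
  {q: True, e: True, b: False, i: False}
  {i: True, b: True, q: True, e: True}


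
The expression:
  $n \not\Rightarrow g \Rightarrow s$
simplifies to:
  $g \vee s \vee \neg n$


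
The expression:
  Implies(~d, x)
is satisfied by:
  {x: True, d: True}
  {x: True, d: False}
  {d: True, x: False}


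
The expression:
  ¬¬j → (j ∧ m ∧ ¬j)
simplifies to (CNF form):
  ¬j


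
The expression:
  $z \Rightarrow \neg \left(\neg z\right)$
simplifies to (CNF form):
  $\text{True}$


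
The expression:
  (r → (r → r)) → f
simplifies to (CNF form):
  f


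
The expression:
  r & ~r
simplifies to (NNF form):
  False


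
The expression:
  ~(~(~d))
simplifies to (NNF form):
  ~d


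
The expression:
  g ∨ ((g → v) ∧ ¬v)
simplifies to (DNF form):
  g ∨ ¬v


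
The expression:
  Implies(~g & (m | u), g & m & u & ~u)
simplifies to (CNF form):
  (g | ~m) & (g | ~u)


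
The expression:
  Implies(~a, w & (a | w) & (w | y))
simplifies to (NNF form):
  a | w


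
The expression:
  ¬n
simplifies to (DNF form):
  ¬n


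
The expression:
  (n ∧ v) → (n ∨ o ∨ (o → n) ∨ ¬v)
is always true.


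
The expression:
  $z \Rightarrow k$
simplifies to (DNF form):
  $k \vee \neg z$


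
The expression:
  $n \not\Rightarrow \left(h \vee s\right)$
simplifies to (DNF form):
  $n \wedge \neg h \wedge \neg s$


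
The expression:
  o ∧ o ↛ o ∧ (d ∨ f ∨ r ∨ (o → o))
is never true.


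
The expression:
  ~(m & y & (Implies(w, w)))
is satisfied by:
  {m: False, y: False}
  {y: True, m: False}
  {m: True, y: False}


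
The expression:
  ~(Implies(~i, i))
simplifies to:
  ~i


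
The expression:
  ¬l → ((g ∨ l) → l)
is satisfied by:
  {l: True, g: False}
  {g: False, l: False}
  {g: True, l: True}


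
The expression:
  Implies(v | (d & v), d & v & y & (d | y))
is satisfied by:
  {d: True, y: True, v: False}
  {d: True, y: False, v: False}
  {y: True, d: False, v: False}
  {d: False, y: False, v: False}
  {d: True, v: True, y: True}


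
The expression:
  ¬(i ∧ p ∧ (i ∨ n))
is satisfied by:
  {p: False, i: False}
  {i: True, p: False}
  {p: True, i: False}


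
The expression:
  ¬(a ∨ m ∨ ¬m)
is never true.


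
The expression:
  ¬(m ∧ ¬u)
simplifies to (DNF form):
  u ∨ ¬m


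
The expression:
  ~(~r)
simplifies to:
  r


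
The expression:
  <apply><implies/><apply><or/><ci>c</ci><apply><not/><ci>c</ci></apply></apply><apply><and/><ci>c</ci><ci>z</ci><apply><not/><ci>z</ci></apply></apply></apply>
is never true.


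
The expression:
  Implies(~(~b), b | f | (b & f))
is always true.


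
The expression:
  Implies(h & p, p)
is always true.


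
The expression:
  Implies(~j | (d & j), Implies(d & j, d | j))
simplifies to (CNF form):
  True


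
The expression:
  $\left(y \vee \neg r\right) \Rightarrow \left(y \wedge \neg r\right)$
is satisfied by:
  {r: True, y: False}
  {y: True, r: False}


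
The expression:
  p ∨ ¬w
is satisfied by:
  {p: True, w: False}
  {w: False, p: False}
  {w: True, p: True}


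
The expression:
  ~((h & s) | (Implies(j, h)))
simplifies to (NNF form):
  j & ~h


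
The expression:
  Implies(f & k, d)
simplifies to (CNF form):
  d | ~f | ~k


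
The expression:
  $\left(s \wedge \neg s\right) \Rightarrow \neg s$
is always true.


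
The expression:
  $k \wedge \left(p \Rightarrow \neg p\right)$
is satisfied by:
  {k: True, p: False}


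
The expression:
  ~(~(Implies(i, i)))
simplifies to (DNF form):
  True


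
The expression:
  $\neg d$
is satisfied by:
  {d: False}


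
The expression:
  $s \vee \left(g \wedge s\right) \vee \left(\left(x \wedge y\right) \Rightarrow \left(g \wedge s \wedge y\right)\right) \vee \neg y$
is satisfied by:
  {s: True, y: False, x: False}
  {s: False, y: False, x: False}
  {x: True, s: True, y: False}
  {x: True, s: False, y: False}
  {y: True, s: True, x: False}
  {y: True, s: False, x: False}
  {y: True, x: True, s: True}


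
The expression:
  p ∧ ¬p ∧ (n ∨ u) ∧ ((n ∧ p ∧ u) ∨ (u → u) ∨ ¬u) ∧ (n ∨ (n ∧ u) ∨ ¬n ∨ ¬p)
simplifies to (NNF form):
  False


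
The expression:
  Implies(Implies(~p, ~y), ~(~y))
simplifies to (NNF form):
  y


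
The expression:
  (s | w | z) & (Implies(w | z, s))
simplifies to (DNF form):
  s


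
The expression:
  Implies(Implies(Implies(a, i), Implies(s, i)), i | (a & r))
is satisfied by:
  {i: True, s: True, r: True, a: False}
  {i: True, s: True, r: False, a: False}
  {i: True, r: True, s: False, a: False}
  {i: True, r: False, s: False, a: False}
  {i: True, a: True, s: True, r: True}
  {i: True, a: True, s: True, r: False}
  {i: True, a: True, s: False, r: True}
  {i: True, a: True, s: False, r: False}
  {s: True, r: True, i: False, a: False}
  {s: True, i: False, r: False, a: False}
  {a: True, s: True, r: True, i: False}
  {a: True, r: True, i: False, s: False}


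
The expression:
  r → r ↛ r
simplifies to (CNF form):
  ¬r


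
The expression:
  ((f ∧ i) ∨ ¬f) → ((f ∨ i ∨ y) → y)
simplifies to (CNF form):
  y ∨ ¬i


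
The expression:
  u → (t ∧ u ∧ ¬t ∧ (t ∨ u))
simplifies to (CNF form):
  ¬u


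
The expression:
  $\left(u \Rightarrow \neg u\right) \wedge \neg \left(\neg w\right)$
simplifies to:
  $w \wedge \neg u$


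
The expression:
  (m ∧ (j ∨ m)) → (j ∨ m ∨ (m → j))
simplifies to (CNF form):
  True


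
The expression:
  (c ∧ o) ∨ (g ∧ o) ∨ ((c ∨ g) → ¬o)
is always true.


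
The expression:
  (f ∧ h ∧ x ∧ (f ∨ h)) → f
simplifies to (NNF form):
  True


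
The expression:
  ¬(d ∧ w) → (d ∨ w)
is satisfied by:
  {d: True, w: True}
  {d: True, w: False}
  {w: True, d: False}


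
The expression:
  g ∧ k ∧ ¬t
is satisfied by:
  {g: True, k: True, t: False}


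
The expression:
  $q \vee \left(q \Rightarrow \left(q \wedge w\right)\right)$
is always true.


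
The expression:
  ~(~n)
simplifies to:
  n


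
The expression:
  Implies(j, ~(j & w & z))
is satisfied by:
  {w: False, z: False, j: False}
  {j: True, w: False, z: False}
  {z: True, w: False, j: False}
  {j: True, z: True, w: False}
  {w: True, j: False, z: False}
  {j: True, w: True, z: False}
  {z: True, w: True, j: False}


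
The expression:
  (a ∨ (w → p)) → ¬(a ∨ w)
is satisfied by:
  {p: False, a: False, w: False}
  {w: True, p: False, a: False}
  {p: True, w: False, a: False}


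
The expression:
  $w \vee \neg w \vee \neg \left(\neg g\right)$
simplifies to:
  $\text{True}$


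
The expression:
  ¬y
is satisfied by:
  {y: False}


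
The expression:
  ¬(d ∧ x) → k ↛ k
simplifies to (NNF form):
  d ∧ x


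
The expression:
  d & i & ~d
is never true.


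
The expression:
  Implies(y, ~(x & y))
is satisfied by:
  {y: False, x: False}
  {x: True, y: False}
  {y: True, x: False}


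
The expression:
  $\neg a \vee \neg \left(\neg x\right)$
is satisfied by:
  {x: True, a: False}
  {a: False, x: False}
  {a: True, x: True}


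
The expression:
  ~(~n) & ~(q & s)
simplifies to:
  n & (~q | ~s)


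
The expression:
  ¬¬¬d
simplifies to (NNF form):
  ¬d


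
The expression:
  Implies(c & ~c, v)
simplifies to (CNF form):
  True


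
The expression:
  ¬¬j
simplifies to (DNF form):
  j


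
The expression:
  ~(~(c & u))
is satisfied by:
  {c: True, u: True}


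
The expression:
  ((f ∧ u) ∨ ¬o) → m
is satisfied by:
  {o: True, m: True, f: False, u: False}
  {o: True, m: True, u: True, f: False}
  {o: True, m: True, f: True, u: False}
  {o: True, m: True, u: True, f: True}
  {m: True, f: False, u: False, o: False}
  {m: True, u: True, f: False, o: False}
  {m: True, f: True, u: False, o: False}
  {m: True, u: True, f: True, o: False}
  {o: True, f: False, u: False, m: False}
  {u: True, o: True, f: False, m: False}
  {o: True, f: True, u: False, m: False}


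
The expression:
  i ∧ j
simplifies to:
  i ∧ j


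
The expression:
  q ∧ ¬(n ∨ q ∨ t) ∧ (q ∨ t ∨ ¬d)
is never true.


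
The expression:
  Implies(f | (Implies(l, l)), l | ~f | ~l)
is always true.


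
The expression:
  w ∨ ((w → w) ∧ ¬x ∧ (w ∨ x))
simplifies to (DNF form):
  w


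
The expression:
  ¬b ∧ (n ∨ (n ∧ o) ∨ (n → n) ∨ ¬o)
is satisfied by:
  {b: False}


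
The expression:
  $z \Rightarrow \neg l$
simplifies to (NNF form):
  $\neg l \vee \neg z$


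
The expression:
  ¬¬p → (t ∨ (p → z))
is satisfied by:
  {t: True, z: True, p: False}
  {t: True, p: False, z: False}
  {z: True, p: False, t: False}
  {z: False, p: False, t: False}
  {t: True, z: True, p: True}
  {t: True, p: True, z: False}
  {z: True, p: True, t: False}


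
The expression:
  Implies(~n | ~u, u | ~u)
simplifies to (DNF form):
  True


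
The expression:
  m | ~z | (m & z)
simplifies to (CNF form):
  m | ~z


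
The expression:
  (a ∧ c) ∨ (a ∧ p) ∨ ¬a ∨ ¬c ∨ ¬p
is always true.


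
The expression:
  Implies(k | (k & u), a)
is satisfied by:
  {a: True, k: False}
  {k: False, a: False}
  {k: True, a: True}


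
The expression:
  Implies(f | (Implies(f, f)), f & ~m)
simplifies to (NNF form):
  f & ~m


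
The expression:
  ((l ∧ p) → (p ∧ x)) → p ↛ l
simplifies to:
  p ∧ (¬l ∨ ¬x)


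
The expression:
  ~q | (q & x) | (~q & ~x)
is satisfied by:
  {x: True, q: False}
  {q: False, x: False}
  {q: True, x: True}


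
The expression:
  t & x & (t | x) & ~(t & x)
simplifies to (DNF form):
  False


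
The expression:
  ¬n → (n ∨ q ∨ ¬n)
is always true.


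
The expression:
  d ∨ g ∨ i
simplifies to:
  d ∨ g ∨ i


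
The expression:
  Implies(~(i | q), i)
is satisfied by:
  {i: True, q: True}
  {i: True, q: False}
  {q: True, i: False}


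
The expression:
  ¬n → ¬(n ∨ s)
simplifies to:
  n ∨ ¬s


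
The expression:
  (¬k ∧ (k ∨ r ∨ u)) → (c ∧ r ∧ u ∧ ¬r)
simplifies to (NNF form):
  k ∨ (¬r ∧ ¬u)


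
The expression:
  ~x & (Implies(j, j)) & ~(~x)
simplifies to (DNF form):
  False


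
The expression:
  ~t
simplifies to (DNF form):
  ~t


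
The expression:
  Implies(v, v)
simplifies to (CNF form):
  True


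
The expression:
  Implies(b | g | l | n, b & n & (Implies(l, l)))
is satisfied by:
  {b: True, n: True, l: False, g: False}
  {b: True, n: True, g: True, l: False}
  {b: True, n: True, l: True, g: False}
  {b: True, n: True, g: True, l: True}
  {n: False, l: False, g: False, b: False}


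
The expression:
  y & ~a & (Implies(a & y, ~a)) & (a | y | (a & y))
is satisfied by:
  {y: True, a: False}


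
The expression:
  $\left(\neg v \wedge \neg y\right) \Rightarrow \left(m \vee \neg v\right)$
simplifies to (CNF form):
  $\text{True}$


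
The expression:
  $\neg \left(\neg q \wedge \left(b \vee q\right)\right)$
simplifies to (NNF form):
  $q \vee \neg b$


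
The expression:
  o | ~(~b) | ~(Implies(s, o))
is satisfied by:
  {b: True, o: True, s: True}
  {b: True, o: True, s: False}
  {b: True, s: True, o: False}
  {b: True, s: False, o: False}
  {o: True, s: True, b: False}
  {o: True, s: False, b: False}
  {s: True, o: False, b: False}


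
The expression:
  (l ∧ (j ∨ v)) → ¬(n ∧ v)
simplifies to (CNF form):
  ¬l ∨ ¬n ∨ ¬v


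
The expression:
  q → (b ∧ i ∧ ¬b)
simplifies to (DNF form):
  ¬q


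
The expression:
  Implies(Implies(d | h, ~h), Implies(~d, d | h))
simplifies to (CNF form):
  d | h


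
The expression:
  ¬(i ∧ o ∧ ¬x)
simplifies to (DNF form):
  x ∨ ¬i ∨ ¬o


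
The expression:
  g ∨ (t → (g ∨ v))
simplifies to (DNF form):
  g ∨ v ∨ ¬t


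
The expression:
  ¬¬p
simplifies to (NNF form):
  p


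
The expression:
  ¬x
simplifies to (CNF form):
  ¬x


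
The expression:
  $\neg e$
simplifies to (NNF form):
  $\neg e$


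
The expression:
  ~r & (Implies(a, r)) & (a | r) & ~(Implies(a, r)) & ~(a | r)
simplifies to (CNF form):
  False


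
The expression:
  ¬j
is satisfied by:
  {j: False}


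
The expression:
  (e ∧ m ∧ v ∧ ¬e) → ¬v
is always true.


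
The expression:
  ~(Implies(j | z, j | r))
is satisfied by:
  {z: True, r: False, j: False}


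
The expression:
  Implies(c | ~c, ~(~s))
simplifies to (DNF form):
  s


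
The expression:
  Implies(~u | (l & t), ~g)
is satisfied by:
  {u: True, l: False, g: False, t: False}
  {t: True, u: True, l: False, g: False}
  {u: True, l: True, g: False, t: False}
  {t: True, u: True, l: True, g: False}
  {t: False, l: False, g: False, u: False}
  {t: True, l: False, g: False, u: False}
  {l: True, t: False, g: False, u: False}
  {t: True, l: True, g: False, u: False}
  {g: True, u: True, t: False, l: False}
  {t: True, g: True, u: True, l: False}
  {g: True, u: True, l: True, t: False}


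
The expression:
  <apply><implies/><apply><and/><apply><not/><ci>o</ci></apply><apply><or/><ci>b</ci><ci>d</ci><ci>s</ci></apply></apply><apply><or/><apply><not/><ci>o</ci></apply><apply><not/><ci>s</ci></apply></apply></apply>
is always true.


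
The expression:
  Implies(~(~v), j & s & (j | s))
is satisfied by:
  {j: True, s: True, v: False}
  {j: True, s: False, v: False}
  {s: True, j: False, v: False}
  {j: False, s: False, v: False}
  {v: True, j: True, s: True}


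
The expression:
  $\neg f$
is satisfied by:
  {f: False}


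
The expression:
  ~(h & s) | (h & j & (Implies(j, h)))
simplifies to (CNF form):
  j | ~h | ~s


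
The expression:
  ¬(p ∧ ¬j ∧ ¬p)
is always true.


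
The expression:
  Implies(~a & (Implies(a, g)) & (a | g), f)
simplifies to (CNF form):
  a | f | ~g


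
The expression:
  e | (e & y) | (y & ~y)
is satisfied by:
  {e: True}


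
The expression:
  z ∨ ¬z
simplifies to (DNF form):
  True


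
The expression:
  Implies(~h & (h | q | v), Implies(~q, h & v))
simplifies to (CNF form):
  h | q | ~v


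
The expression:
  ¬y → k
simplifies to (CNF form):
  k ∨ y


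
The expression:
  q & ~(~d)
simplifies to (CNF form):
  d & q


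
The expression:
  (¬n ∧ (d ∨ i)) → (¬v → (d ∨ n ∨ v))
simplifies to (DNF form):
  d ∨ n ∨ v ∨ ¬i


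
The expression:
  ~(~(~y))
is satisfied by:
  {y: False}


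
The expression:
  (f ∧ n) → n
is always true.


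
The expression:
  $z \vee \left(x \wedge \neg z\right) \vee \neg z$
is always true.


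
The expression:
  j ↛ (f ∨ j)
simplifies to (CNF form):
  False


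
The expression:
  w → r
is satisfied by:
  {r: True, w: False}
  {w: False, r: False}
  {w: True, r: True}


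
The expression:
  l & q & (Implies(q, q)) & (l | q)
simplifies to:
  l & q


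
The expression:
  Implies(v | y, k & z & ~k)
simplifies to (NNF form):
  ~v & ~y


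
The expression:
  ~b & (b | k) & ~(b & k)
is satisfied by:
  {k: True, b: False}


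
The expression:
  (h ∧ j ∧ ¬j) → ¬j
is always true.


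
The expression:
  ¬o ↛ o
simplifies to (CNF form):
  True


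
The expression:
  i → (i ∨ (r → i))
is always true.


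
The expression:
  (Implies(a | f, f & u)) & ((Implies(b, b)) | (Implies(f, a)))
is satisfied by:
  {u: True, f: False, a: False}
  {f: False, a: False, u: False}
  {u: True, f: True, a: False}
  {a: True, u: True, f: True}


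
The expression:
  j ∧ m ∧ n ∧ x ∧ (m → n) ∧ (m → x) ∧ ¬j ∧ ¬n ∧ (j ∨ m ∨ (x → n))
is never true.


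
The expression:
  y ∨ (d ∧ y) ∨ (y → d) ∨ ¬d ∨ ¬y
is always true.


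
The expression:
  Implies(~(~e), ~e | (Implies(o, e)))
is always true.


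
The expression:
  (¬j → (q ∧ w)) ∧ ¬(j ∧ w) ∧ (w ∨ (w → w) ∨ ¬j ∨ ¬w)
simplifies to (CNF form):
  (j ∨ q) ∧ (j ∨ w) ∧ (¬j ∨ ¬w)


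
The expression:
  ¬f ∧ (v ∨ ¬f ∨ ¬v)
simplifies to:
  ¬f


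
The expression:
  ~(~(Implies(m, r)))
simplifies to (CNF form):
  r | ~m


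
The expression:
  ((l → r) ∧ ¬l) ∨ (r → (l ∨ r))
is always true.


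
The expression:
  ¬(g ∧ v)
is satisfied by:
  {g: False, v: False}
  {v: True, g: False}
  {g: True, v: False}


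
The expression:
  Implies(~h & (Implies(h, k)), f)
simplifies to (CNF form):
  f | h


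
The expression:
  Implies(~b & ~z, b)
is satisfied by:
  {b: True, z: True}
  {b: True, z: False}
  {z: True, b: False}


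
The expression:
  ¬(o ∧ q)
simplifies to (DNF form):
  ¬o ∨ ¬q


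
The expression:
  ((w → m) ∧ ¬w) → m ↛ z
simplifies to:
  w ∨ (m ∧ ¬z)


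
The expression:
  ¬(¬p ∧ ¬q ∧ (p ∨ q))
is always true.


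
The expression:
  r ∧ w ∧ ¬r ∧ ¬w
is never true.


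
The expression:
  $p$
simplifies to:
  $p$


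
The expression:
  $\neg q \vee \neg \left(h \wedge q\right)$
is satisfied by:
  {h: False, q: False}
  {q: True, h: False}
  {h: True, q: False}


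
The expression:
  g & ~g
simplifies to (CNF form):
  False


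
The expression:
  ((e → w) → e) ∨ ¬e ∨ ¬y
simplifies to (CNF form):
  True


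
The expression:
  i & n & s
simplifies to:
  i & n & s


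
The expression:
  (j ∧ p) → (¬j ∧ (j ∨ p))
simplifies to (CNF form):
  ¬j ∨ ¬p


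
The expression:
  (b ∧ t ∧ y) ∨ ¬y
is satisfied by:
  {t: True, b: True, y: False}
  {t: True, b: False, y: False}
  {b: True, t: False, y: False}
  {t: False, b: False, y: False}
  {y: True, t: True, b: True}


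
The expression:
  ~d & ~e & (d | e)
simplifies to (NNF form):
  False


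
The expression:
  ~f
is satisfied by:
  {f: False}


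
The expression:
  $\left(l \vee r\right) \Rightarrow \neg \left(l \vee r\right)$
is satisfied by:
  {r: False, l: False}


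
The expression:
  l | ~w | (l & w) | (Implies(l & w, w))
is always true.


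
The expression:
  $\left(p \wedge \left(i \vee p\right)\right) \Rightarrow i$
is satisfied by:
  {i: True, p: False}
  {p: False, i: False}
  {p: True, i: True}


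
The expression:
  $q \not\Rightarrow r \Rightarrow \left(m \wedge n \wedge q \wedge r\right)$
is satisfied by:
  {r: True, q: False}
  {q: False, r: False}
  {q: True, r: True}


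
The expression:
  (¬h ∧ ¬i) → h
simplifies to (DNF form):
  h ∨ i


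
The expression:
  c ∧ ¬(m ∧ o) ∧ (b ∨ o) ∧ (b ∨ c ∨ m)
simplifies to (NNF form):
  c ∧ (b ∨ o) ∧ (¬m ∨ ¬o)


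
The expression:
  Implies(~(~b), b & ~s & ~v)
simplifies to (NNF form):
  ~b | (~s & ~v)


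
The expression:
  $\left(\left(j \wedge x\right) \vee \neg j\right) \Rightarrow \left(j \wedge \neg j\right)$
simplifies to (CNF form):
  $j \wedge \neg x$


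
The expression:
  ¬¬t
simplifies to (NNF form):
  t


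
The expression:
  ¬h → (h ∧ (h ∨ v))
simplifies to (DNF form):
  h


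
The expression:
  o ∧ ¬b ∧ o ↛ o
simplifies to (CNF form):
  False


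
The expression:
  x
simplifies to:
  x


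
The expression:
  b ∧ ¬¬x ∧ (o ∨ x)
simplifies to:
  b ∧ x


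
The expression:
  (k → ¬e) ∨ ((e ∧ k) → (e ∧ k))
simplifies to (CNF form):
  True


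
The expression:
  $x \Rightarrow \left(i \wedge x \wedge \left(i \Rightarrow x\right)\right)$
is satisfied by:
  {i: True, x: False}
  {x: False, i: False}
  {x: True, i: True}


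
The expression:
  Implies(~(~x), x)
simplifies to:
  True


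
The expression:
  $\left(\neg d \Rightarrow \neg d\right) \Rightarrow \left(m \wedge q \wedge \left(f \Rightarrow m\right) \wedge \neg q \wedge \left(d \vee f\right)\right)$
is never true.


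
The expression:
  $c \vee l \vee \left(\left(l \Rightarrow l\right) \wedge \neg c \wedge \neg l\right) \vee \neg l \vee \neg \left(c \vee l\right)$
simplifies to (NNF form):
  $\text{True}$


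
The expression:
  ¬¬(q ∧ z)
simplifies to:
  q ∧ z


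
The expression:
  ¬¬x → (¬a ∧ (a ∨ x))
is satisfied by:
  {x: False, a: False}
  {a: True, x: False}
  {x: True, a: False}


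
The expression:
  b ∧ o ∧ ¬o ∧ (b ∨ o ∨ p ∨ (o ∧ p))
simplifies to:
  False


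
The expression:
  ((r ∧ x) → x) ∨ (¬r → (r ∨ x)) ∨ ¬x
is always true.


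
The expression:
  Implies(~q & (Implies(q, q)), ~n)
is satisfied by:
  {q: True, n: False}
  {n: False, q: False}
  {n: True, q: True}


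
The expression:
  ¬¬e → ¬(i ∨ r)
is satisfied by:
  {i: False, e: False, r: False}
  {r: True, i: False, e: False}
  {i: True, r: False, e: False}
  {r: True, i: True, e: False}
  {e: True, r: False, i: False}


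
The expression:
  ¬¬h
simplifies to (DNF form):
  h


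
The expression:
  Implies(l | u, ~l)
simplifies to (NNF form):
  ~l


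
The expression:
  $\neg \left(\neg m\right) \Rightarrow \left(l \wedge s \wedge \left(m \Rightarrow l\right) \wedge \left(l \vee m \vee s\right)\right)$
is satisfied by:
  {s: True, l: True, m: False}
  {s: True, l: False, m: False}
  {l: True, s: False, m: False}
  {s: False, l: False, m: False}
  {s: True, m: True, l: True}


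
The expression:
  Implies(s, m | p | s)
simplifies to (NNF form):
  True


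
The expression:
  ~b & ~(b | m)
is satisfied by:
  {b: False, m: False}


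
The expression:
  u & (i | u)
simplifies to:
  u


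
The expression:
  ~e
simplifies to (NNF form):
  ~e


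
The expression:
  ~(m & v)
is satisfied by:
  {m: False, v: False}
  {v: True, m: False}
  {m: True, v: False}


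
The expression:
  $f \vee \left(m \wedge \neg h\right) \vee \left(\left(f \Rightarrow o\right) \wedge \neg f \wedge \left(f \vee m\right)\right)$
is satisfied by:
  {m: True, f: True}
  {m: True, f: False}
  {f: True, m: False}


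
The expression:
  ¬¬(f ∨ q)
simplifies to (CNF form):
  f ∨ q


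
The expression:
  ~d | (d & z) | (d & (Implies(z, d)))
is always true.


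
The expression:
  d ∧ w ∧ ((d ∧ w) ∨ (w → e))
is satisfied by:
  {w: True, d: True}


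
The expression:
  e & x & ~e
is never true.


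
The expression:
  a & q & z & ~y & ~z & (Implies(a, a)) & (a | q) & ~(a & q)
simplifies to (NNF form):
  False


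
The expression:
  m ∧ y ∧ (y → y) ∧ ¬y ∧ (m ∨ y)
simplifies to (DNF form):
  False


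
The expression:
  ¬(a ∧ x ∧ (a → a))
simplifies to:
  ¬a ∨ ¬x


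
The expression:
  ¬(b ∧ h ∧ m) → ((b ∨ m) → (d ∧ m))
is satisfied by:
  {d: True, m: True, h: True, b: False}
  {d: True, m: True, h: False, b: False}
  {b: True, d: True, m: True, h: True}
  {b: True, d: True, m: True, h: False}
  {b: True, m: True, h: True, d: False}
  {d: True, h: True, m: False, b: False}
  {d: True, h: False, m: False, b: False}
  {h: True, b: False, m: False, d: False}
  {b: False, h: False, m: False, d: False}


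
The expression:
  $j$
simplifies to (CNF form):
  $j$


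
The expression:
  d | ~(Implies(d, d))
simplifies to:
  d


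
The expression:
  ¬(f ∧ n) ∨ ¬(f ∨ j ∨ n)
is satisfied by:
  {n: False, f: False}
  {f: True, n: False}
  {n: True, f: False}


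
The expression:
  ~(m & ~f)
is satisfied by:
  {f: True, m: False}
  {m: False, f: False}
  {m: True, f: True}


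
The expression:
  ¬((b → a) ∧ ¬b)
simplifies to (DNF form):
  b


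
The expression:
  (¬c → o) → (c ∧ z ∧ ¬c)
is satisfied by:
  {o: False, c: False}


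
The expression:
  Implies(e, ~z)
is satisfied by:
  {e: False, z: False}
  {z: True, e: False}
  {e: True, z: False}


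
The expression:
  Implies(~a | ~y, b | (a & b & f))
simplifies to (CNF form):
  (a | b) & (b | y)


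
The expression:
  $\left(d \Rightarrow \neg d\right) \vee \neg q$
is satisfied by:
  {q: False, d: False}
  {d: True, q: False}
  {q: True, d: False}


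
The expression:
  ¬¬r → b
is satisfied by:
  {b: True, r: False}
  {r: False, b: False}
  {r: True, b: True}


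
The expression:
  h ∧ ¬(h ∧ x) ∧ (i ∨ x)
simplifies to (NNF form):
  h ∧ i ∧ ¬x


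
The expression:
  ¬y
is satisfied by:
  {y: False}


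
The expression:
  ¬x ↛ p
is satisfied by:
  {p: True, x: False}
  {x: False, p: False}
  {x: True, p: True}


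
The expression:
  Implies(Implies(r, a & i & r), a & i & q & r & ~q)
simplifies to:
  r & (~a | ~i)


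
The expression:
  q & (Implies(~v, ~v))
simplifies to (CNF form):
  q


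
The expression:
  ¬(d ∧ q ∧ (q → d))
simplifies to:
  ¬d ∨ ¬q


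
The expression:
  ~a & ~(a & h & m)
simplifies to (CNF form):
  ~a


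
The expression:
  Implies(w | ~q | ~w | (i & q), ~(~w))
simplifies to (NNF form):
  w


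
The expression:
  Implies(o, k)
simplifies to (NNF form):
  k | ~o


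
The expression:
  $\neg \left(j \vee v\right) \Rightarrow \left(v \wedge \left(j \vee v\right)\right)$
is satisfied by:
  {v: True, j: True}
  {v: True, j: False}
  {j: True, v: False}


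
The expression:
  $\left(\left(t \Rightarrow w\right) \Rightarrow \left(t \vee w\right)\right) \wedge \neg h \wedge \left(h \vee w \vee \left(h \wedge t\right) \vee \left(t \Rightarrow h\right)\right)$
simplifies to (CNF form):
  $w \wedge \neg h$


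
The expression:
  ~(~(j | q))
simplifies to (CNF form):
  j | q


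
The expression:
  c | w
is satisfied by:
  {c: True, w: True}
  {c: True, w: False}
  {w: True, c: False}


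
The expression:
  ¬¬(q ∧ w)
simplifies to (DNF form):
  q ∧ w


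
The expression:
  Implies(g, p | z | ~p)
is always true.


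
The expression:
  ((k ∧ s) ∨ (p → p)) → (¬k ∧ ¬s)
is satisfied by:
  {k: False, s: False}


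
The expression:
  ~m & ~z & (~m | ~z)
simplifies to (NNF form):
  ~m & ~z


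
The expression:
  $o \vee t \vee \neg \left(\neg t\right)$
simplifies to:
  $o \vee t$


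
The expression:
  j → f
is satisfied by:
  {f: True, j: False}
  {j: False, f: False}
  {j: True, f: True}


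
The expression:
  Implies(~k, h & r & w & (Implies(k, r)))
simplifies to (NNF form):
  k | (h & r & w)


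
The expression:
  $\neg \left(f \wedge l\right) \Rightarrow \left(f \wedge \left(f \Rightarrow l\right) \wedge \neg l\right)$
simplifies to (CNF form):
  $f \wedge l$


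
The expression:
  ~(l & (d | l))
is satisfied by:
  {l: False}


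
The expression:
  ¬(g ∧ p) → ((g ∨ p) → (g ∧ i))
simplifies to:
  (g ∧ p) ∨ (i ∧ ¬p) ∨ (¬g ∧ ¬p)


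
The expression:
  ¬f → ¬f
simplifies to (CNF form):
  True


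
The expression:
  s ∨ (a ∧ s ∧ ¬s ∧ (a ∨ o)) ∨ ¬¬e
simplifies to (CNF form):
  e ∨ s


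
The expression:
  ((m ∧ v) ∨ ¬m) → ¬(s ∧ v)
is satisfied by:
  {s: False, v: False}
  {v: True, s: False}
  {s: True, v: False}


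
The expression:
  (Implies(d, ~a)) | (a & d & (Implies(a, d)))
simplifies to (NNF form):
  True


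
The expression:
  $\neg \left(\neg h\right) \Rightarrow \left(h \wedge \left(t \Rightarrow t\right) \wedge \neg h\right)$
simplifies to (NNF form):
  $\neg h$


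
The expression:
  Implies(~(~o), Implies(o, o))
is always true.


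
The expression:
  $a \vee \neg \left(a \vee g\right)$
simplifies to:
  $a \vee \neg g$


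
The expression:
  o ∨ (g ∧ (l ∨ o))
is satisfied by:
  {o: True, l: True, g: True}
  {o: True, l: True, g: False}
  {o: True, g: True, l: False}
  {o: True, g: False, l: False}
  {l: True, g: True, o: False}


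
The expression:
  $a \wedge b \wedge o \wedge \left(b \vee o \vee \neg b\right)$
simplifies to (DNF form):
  $a \wedge b \wedge o$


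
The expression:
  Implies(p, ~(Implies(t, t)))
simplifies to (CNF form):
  ~p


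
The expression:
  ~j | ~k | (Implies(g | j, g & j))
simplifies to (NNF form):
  g | ~j | ~k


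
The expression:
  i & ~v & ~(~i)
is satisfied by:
  {i: True, v: False}


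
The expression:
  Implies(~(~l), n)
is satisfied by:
  {n: True, l: False}
  {l: False, n: False}
  {l: True, n: True}


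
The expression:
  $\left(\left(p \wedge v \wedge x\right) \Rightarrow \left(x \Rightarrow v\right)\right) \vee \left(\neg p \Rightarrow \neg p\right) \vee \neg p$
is always true.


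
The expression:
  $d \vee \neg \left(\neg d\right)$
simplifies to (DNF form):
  $d$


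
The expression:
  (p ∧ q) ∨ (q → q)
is always true.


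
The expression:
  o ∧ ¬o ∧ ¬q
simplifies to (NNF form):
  False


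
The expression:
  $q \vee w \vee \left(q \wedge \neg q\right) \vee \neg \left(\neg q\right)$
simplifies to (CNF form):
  $q \vee w$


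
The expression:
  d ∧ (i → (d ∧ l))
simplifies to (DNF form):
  (d ∧ l) ∨ (d ∧ ¬i)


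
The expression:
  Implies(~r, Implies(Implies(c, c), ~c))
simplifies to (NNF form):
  r | ~c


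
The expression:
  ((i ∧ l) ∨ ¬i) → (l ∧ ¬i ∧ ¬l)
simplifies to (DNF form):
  i ∧ ¬l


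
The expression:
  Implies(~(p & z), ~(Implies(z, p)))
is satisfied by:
  {z: True}


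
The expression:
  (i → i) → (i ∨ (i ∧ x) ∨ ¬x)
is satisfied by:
  {i: True, x: False}
  {x: False, i: False}
  {x: True, i: True}


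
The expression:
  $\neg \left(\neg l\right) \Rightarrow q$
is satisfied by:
  {q: True, l: False}
  {l: False, q: False}
  {l: True, q: True}


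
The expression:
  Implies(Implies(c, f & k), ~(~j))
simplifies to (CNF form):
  (c | j) & (c | j | ~f) & (c | j | ~k) & (j | ~f | ~k)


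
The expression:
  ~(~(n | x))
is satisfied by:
  {n: True, x: True}
  {n: True, x: False}
  {x: True, n: False}


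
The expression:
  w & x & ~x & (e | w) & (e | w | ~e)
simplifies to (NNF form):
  False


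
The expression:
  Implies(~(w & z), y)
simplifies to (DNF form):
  y | (w & z)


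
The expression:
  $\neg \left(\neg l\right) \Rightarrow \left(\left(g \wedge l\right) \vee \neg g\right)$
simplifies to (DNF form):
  $\text{True}$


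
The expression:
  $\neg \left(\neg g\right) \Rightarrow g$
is always true.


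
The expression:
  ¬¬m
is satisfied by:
  {m: True}


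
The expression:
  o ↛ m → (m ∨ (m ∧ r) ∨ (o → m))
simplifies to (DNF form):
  m ∨ ¬o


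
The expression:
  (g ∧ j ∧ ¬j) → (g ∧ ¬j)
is always true.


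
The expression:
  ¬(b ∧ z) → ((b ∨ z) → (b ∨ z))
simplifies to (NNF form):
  True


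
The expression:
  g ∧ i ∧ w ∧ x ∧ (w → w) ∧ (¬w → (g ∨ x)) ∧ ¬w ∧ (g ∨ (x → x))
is never true.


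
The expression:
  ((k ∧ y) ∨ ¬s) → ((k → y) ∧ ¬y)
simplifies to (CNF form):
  (s ∨ ¬k) ∧ (s ∨ ¬y) ∧ (¬k ∨ ¬y) ∧ (s ∨ ¬k ∨ ¬y)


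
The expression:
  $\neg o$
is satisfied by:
  {o: False}


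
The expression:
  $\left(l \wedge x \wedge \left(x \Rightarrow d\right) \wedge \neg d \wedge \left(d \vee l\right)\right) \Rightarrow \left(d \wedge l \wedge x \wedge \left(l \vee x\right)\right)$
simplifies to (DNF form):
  $\text{True}$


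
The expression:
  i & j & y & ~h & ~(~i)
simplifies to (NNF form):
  i & j & y & ~h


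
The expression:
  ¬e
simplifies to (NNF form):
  ¬e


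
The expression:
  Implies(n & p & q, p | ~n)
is always true.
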